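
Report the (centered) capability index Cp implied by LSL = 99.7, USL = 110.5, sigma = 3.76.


Cp = (USL - LSL) / (6 * sigma)
= (110.5 - 99.7) / (6 * 3.76)
= 10.8000 / 22.5600
= 0.4787

0.4787


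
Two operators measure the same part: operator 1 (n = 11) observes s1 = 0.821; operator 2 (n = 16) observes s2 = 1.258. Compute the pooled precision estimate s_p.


s_p = sqrt(((n1-1)*s1^2 + (n2-1)*s2^2) / (n1+n2-2))
numerator = (11-1)*0.821^2 + (16-1)*1.258^2 = 6.74041 + 23.73846 = 30.47887
denominator = 11 + 16 - 2 = 25
s_p^2 = 30.47887 / 25 = 1.2191548
s_p = sqrt(1.2191548) = 1.1042

1.1042


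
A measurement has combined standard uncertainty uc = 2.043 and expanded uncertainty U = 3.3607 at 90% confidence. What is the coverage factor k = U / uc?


k = U / uc
k = 3.3607 / 2.043
k = 1.645

1.645


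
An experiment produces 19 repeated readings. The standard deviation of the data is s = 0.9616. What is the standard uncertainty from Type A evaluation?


u_A = s / sqrt(n)
u_A = 0.9616 / sqrt(19)
u_A = 0.9616 / 4.3588989
u_A = 0.2206

0.2206


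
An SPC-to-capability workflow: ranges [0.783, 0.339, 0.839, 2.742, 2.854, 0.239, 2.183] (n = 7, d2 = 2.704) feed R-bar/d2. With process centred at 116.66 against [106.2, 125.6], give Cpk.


R_bar = (0.783 + 0.339 + 0.839 + 2.742 + 2.854 + 0.239 + 2.183) / 7 = 1.4255714
sigma = R_bar / d2 = 1.4255714 / 2.704 = 0.52720836
Cp = (USL - LSL)/(6*sigma) = (125.6 - 106.2)/(6*0.52720836) = 6.1329
Cpu = (125.6 - 116.66)/(3*0.52720836) = 5.6524
Cpl = (116.66 - 106.2)/(3*0.52720836) = 6.6135
Cpk = min(Cpu, Cpl) = 5.6524

5.6524


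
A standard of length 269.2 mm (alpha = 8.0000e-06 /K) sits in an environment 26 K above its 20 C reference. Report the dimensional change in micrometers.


dL = L * alpha * dT
= 269.2 * 8.0000e-06 * 26
= 0.0559936 mm
dL_um = 0.0559936 * 1000 = 55.9936 um

55.9936


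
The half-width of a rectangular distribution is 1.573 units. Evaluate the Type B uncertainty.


u_B = half_width / sqrt(3)
u_B = 1.573 / 1.7320508
u_B = 0.9082

0.9082


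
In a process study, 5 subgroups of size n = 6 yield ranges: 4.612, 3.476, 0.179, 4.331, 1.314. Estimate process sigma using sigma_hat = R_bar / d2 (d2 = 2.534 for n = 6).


R_bar = (4.612 + 3.476 + 0.179 + 4.331 + 1.314) / 5
R_bar = 13.912 / 5 = 2.7824
sigma_hat = R_bar / d2 = 2.7824 / 2.534 = 1.0980

1.0980


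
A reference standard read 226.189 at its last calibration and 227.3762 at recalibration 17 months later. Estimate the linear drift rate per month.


rate = (v2 - v1) / months
= (227.3762 - 226.189) / 17
= 1.1872 / 17
= 0.0698

0.0698


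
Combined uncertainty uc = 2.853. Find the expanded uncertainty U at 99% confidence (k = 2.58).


U = k * uc
U = 2.58 * 2.853
U = 7.3607

7.3607


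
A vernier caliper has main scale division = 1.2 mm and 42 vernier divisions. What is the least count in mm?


LC = MSD / n_div
= 1.2 / 42
= 0.0286

0.0286


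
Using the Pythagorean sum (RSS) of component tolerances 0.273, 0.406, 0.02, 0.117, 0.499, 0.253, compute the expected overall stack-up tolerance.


RSS = sqrt(0.273^2 + 0.406^2 + 0.02^2 + 0.117^2 + 0.499^2 + 0.253^2)
= sqrt(0.566464)
= 0.7526

0.7526


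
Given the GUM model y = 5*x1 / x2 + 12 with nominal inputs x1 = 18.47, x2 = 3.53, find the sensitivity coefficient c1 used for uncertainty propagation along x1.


y = 5*x1 / x2 + 12
dy/dx1 = 5/x2
Evaluate at x2 = 3.53: c1 = 5 / 3.53
c1 = 1.4164

1.4164


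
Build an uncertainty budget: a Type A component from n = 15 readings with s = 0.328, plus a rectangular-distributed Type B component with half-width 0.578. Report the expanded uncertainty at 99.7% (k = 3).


u_A = s / sqrt(n) = 0.328 / sqrt(15) = 0.084689236
u_B = half_width / sqrt(3) = 0.578 / sqrt(3) = 0.33370846
uc = sqrt(u_A^2 + u_B^2) = sqrt(0.084689236^2 + 0.33370846^2) = 0.34428709
U = k * uc = 3 * 0.34428709
U = 1.0329

1.0329


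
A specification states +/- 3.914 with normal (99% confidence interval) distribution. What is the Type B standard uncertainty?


u_B = half_width / 2.576
u_B = 3.914 / 2.576
u_B = 1.5194

1.5194


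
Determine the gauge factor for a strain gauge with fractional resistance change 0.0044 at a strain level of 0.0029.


GF = (dR/R) / epsilon
= 0.0044 / 0.0029
= 1.5172

1.5172


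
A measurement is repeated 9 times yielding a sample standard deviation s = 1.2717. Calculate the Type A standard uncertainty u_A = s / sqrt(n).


u_A = s / sqrt(n)
u_A = 1.2717 / sqrt(9)
u_A = 1.2717 / 3
u_A = 0.4239

0.4239


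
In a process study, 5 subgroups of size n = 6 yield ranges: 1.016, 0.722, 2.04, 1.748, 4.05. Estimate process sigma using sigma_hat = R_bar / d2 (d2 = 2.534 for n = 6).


R_bar = (1.016 + 0.722 + 2.04 + 1.748 + 4.05) / 5
R_bar = 9.576 / 5 = 1.9152
sigma_hat = R_bar / d2 = 1.9152 / 2.534 = 0.7558

0.7558


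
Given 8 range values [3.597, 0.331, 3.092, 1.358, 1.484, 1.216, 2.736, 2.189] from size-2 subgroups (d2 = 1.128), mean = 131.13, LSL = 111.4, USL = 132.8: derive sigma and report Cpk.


R_bar = (3.597 + 0.331 + 3.092 + 1.358 + 1.484 + 1.216 + 2.736 + 2.189) / 8 = 2.000375
sigma = R_bar / d2 = 2.000375 / 1.128 = 1.7733821
Cp = (USL - LSL)/(6*sigma) = (132.8 - 111.4)/(6*1.7733821) = 2.0112
Cpu = (132.8 - 131.13)/(3*1.7733821) = 0.3139
Cpl = (131.13 - 111.4)/(3*1.7733821) = 3.7085
Cpk = min(Cpu, Cpl) = 0.3139

0.3139


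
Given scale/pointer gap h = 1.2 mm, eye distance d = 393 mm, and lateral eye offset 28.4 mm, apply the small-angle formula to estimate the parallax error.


error = h * offset / d
= 1.2 * 28.4 / 393
= 0.0867

0.0867


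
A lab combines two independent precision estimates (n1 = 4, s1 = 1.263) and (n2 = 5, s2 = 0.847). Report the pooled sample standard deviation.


s_p = sqrt(((n1-1)*s1^2 + (n2-1)*s2^2) / (n1+n2-2))
numerator = (4-1)*1.263^2 + (5-1)*0.847^2 = 4.785507 + 2.869636 = 7.655143
denominator = 4 + 5 - 2 = 7
s_p^2 = 7.655143 / 7 = 1.0935919
s_p = sqrt(1.0935919) = 1.0457

1.0457


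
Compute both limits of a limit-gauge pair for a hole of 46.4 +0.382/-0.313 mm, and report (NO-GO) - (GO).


GO = nominal - lower_tol (smallest hole = maximum material condition)
GO = 46.4 - 0.313 = 46.087
NO-GO = nominal + upper_tol (largest hole = least material condition)
NO-GO = 46.4 + 0.382 = 46.782
spread = NO-GO - GO = 46.782 - 46.087 = 0.6950

0.6950


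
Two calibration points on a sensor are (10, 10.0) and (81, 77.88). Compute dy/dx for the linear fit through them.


slope = (y2 - y1) / (x2 - x1)
= (77.88 - 10.0) / (81 - 10)
= 67.8800 / 71
= 0.9561

0.9561


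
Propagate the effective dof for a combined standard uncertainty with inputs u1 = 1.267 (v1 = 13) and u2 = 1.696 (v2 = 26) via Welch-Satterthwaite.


uc = sqrt(u1^2 + u2^2) = sqrt(1.267^2 + 1.696^2) = 2.1170038
v_eff = uc^4 / (u1^4/v1 + u2^4/v2)
= 2.1170038^4 / (1.267^4/13 + 1.696^4/26)
= 20.085681 / 0.51644902
v_eff = 38.8919

38.8919


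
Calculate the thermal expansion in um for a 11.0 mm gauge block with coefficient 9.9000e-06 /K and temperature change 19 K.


dL = L * alpha * dT
= 11.0 * 9.9000e-06 * 19
= 0.0020691 mm
dL_um = 0.0020691 * 1000 = 2.0691 um

2.0691


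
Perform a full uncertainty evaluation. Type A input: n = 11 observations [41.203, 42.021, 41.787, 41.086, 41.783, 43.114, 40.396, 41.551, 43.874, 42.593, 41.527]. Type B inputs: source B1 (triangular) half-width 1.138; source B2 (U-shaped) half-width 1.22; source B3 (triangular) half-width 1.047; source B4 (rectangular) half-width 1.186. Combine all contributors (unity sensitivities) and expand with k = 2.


mean = (41.203 + 42.021 + 41.787 + 41.086 + 41.783 + 43.114 + 40.396 + 41.551 + 43.874 + 42.593 + 41.527) / 11 = 41.90318182
s = sqrt(sum((x - mean)^2)/(n-1)) = 0.97790898
u_A = s / sqrt(n) = 0.97790898 / sqrt(11) = 0.29485065
u_B1 = 1.138 / sqrt(6) = 0.46458655
u_B2 = 1.22 / sqrt(2) = 0.86267027
u_B3 = 1.047 / sqrt(6) = 0.42743596
u_B4 = 1.186 / sqrt(3) = 0.68473742
uc = sqrt(0.29485065^2 + 0.46458655^2 + 0.86267027^2 + 0.42743596^2 + 0.68473742^2) = 1.3032822
U = k * uc = 2 * 1.3032822
U = 2.6066

2.6066


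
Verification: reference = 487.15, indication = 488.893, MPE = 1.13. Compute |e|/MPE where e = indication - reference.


e = indication - reference = 488.893 - 487.15 = 1.7430
|e| = 1.7430
ratio = |e| / MPE = 1.7430 / 1.13
ratio = 1.5425

1.5425


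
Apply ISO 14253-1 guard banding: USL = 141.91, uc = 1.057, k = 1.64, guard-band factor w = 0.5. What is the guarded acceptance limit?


U = k * uc = 1.64 * 1.057 = 1.73348
guard band g = w * U = 0.5 * 1.73348 = 0.86674
AL = USL - g = 141.91 - 0.86674
AL = 141.0433

141.0433


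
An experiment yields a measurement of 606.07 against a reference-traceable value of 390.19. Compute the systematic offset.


Systematic error = measured - true
= 606.07 - 390.19
= 215.8800

215.8800


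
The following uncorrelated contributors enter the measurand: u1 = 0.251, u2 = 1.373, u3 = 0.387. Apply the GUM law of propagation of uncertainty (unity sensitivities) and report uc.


uc = sqrt(0.251^2 + 1.373^2 + 0.387^2)
uc = sqrt(2.097899)
uc = 1.4484

1.4484


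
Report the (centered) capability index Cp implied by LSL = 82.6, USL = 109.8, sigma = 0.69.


Cp = (USL - LSL) / (6 * sigma)
= (109.8 - 82.6) / (6 * 0.69)
= 27.2000 / 4.1400
= 6.5700

6.5700


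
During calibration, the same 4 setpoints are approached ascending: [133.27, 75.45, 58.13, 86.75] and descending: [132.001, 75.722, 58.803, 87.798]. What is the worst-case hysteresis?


|133.27 - 132.001| = 1.2690
|75.45 - 75.722| = 0.2720
|58.13 - 58.803| = 0.6730
|86.75 - 87.798| = 1.0480
hysteresis = max(diffs) = 1.2690

1.2690


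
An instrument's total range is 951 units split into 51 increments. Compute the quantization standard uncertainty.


resolution = range / divisions
resolution = 951 / 51 = 18.647059
u_res = resolution / (2*sqrt(3))
u_res = 18.647059 / 3.4641016
u_res = 5.3829

5.3829


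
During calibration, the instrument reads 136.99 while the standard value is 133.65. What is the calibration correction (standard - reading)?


Correction = standard - reading
= 133.65 - 136.99
= -3.3400

-3.3400


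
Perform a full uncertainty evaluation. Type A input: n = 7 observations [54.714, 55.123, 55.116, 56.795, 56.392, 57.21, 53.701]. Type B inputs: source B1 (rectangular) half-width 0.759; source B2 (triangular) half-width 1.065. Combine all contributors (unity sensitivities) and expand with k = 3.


mean = (54.714 + 55.123 + 55.116 + 56.795 + 56.392 + 57.21 + 53.701) / 7 = 55.57871429
s = sqrt(sum((x - mean)^2)/(n-1)) = 1.2581203
u_A = s / sqrt(n) = 1.2581203 / sqrt(7) = 0.47552478
u_B1 = 0.759 / sqrt(3) = 0.43820885
u_B2 = 1.065 / sqrt(6) = 0.43478443
uc = sqrt(0.47552478^2 + 0.43820885^2 + 0.43478443^2) = 0.77922289
U = k * uc = 3 * 0.77922289
U = 2.3377

2.3377


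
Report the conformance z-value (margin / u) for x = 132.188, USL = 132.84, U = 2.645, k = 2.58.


u = U / k = 2.645 / 2.58 = 1.0251938
margin = |USL - x| = |132.84 - 132.188| = 0.652
z = margin / u = 0.652 / 1.0251938
z = 0.6360

0.6360


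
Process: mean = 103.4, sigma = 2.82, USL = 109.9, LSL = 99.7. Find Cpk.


Cpu = (USL - mean) / (3*sigma) = (109.9 - 103.4) / (3*2.82) = 0.7683
Cpl = (mean - LSL) / (3*sigma) = (103.4 - 99.7) / (3*2.82) = 0.4374
Cpk = min(Cpu, Cpl) = 0.4374

0.4374


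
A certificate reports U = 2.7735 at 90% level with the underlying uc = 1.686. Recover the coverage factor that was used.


k = U / uc
k = 2.7735 / 1.686
k = 1.645

1.645


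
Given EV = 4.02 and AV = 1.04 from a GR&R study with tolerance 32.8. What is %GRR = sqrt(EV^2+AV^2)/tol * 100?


GRR = sqrt(EV^2 + AV^2) = sqrt(4.02^2 + 1.04^2) = 4.1523487
%GRR = GRR / tol * 100 = 4.1523487 / 32.8 * 100
%GRR = 12.6596

12.6596


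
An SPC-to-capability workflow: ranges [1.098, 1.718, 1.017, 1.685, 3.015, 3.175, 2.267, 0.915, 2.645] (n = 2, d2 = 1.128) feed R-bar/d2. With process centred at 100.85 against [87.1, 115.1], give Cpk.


R_bar = (1.098 + 1.718 + 1.017 + 1.685 + 3.015 + 3.175 + 2.267 + 0.915 + 2.645) / 9 = 1.9483333
sigma = R_bar / d2 = 1.9483333 / 1.128 = 1.7272458
Cp = (USL - LSL)/(6*sigma) = (115.1 - 87.1)/(6*1.7272458) = 2.7018
Cpu = (115.1 - 100.85)/(3*1.7272458) = 2.7500
Cpl = (100.85 - 87.1)/(3*1.7272458) = 2.6536
Cpk = min(Cpu, Cpl) = 2.6536

2.6536


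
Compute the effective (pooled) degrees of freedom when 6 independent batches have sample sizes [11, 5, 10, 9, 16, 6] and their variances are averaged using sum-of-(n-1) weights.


nu = sum_i (n_i - 1)
nu = ((11 - 1) + (5 - 1) + (10 - 1) + (9 - 1) + (16 - 1) + (6 - 1))
nu = 10 + 4 + 9 + 8 + 15 + 5
nu = 51

51


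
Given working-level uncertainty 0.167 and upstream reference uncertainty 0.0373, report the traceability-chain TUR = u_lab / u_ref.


TUR = u_lab / u_ref
= 0.167 / 0.0373
= 4.4772

4.4772


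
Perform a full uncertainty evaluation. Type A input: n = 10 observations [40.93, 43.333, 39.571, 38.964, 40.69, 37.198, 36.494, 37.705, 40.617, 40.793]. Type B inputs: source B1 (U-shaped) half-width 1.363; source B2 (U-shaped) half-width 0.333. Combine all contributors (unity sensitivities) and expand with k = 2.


mean = (40.93 + 43.333 + 39.571 + 38.964 + 40.69 + 37.198 + 36.494 + 37.705 + 40.617 + 40.793) / 10 = 39.6295
s = sqrt(sum((x - mean)^2)/(n-1)) = 2.0750991
u_A = s / sqrt(n) = 2.0750991 / sqrt(10) = 0.65620395
u_B1 = 1.363 / sqrt(2) = 0.96378654
u_B2 = 0.333 / sqrt(2) = 0.23546656
uc = sqrt(0.65620395^2 + 0.96378654^2 + 0.23546656^2) = 1.1895094
U = k * uc = 2 * 1.1895094
U = 2.3790

2.3790


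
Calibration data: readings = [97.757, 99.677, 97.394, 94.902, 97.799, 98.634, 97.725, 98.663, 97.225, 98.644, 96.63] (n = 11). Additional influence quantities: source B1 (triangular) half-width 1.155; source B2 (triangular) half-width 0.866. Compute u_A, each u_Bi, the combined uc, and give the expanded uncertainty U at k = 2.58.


mean = (97.757 + 99.677 + 97.394 + 94.902 + 97.799 + 98.634 + 97.725 + 98.663 + 97.225 + 98.644 + 96.63) / 11 = 97.73181818
s = sqrt(sum((x - mean)^2)/(n-1)) = 1.2607495
u_A = s / sqrt(n) = 1.2607495 / sqrt(11) = 0.38013028
u_B1 = 1.155 / sqrt(6) = 0.47152678
u_B2 = 0.866 / sqrt(6) = 0.35354302
uc = sqrt(0.38013028^2 + 0.47152678^2 + 0.35354302^2) = 0.70130536
U = k * uc = 2.58 * 0.70130536
U = 1.8094

1.8094


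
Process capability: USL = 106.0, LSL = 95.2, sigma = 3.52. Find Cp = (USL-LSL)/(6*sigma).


Cp = (USL - LSL) / (6 * sigma)
= (106.0 - 95.2) / (6 * 3.52)
= 10.8000 / 21.1200
= 0.5114

0.5114


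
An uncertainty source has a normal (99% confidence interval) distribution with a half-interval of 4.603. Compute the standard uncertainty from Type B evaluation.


u_B = half_width / 2.576
u_B = 4.603 / 2.576
u_B = 1.7869

1.7869


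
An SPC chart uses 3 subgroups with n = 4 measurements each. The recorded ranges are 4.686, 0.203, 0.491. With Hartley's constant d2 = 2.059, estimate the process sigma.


R_bar = (4.686 + 0.203 + 0.491) / 3
R_bar = 5.38 / 3 = 1.7933333
sigma_hat = R_bar / d2 = 1.7933333 / 2.059 = 0.8710

0.8710


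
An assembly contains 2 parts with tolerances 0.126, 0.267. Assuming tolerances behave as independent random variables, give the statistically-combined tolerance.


RSS = sqrt(0.126^2 + 0.267^2)
= sqrt(0.087165)
= 0.2952

0.2952


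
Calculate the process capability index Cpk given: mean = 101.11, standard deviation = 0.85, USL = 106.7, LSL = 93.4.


Cpu = (USL - mean) / (3*sigma) = (106.7 - 101.11) / (3*0.85) = 2.1922
Cpl = (mean - LSL) / (3*sigma) = (101.11 - 93.4) / (3*0.85) = 3.0235
Cpk = min(Cpu, Cpl) = 2.1922

2.1922


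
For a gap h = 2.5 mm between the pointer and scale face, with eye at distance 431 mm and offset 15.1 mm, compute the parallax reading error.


error = h * offset / d
= 2.5 * 15.1 / 431
= 0.0876

0.0876


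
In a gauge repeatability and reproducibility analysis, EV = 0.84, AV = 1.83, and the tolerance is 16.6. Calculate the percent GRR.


GRR = sqrt(EV^2 + AV^2) = sqrt(0.84^2 + 1.83^2) = 2.0135789
%GRR = GRR / tol * 100 = 2.0135789 / 16.6 * 100
%GRR = 12.1300

12.1300


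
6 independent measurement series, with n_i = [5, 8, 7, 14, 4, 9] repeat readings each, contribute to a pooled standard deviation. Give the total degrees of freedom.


nu = sum_i (n_i - 1)
nu = ((5 - 1) + (8 - 1) + (7 - 1) + (14 - 1) + (4 - 1) + (9 - 1))
nu = 4 + 7 + 6 + 13 + 3 + 8
nu = 41

41


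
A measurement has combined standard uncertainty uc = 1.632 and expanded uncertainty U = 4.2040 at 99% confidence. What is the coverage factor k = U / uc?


k = U / uc
k = 4.2040 / 1.632
k = 2.576

2.576


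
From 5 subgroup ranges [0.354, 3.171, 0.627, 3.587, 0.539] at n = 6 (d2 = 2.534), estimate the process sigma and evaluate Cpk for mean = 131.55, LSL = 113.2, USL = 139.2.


R_bar = (0.354 + 3.171 + 0.627 + 3.587 + 0.539) / 5 = 1.6556
sigma = R_bar / d2 = 1.6556 / 2.534 = 0.65335438
Cp = (USL - LSL)/(6*sigma) = (139.2 - 113.2)/(6*0.65335438) = 6.6324
Cpu = (139.2 - 131.55)/(3*0.65335438) = 3.9029
Cpl = (131.55 - 113.2)/(3*0.65335438) = 9.3619
Cpk = min(Cpu, Cpl) = 3.9029

3.9029


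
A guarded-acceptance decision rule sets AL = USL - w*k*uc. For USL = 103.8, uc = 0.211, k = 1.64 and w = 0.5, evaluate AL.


U = k * uc = 1.64 * 0.211 = 0.34604
guard band g = w * U = 0.5 * 0.34604 = 0.17302
AL = USL - g = 103.8 - 0.17302
AL = 103.6270

103.6270


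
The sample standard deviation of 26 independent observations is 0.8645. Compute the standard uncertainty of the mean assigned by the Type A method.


u_A = s / sqrt(n)
u_A = 0.8645 / sqrt(26)
u_A = 0.8645 / 5.0990195
u_A = 0.1695

0.1695


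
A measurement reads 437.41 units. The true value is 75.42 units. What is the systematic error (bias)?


Systematic error = measured - true
= 437.41 - 75.42
= 361.9900

361.9900


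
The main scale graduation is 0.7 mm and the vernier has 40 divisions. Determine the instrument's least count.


LC = MSD / n_div
= 0.7 / 40
= 0.0175

0.0175


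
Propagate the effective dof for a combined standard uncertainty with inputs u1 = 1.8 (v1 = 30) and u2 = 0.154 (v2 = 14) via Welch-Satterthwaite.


uc = sqrt(u1^2 + u2^2) = sqrt(1.8^2 + 0.154^2) = 1.8065758
v_eff = uc^4 / (u1^4/v1 + u2^4/v2)
= 1.8065758^4 / (1.8^4/30 + 0.154^4/14)
= 10.651843 / 0.34996017
v_eff = 30.4373

30.4373


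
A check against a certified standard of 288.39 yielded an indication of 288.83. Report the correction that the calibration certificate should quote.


Correction = standard - reading
= 288.39 - 288.83
= -0.4400

-0.4400


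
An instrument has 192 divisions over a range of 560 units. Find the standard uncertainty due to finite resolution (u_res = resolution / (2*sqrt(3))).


resolution = range / divisions
resolution = 560 / 192 = 2.9166667
u_res = resolution / (2*sqrt(3))
u_res = 2.9166667 / 3.4641016
u_res = 0.8420

0.8420


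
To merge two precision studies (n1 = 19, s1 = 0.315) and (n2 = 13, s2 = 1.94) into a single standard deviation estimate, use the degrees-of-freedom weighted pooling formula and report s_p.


s_p = sqrt(((n1-1)*s1^2 + (n2-1)*s2^2) / (n1+n2-2))
numerator = (19-1)*0.315^2 + (13-1)*1.94^2 = 1.78605 + 45.1632 = 46.94925
denominator = 19 + 13 - 2 = 30
s_p^2 = 46.94925 / 30 = 1.564975
s_p = sqrt(1.564975) = 1.2510

1.2510


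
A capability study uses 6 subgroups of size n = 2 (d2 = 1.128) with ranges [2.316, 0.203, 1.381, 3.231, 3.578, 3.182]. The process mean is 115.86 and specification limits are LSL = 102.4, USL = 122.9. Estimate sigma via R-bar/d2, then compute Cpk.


R_bar = (2.316 + 0.203 + 1.381 + 3.231 + 3.578 + 3.182) / 6 = 2.3151667
sigma = R_bar / d2 = 2.3151667 / 1.128 = 2.0524527
Cp = (USL - LSL)/(6*sigma) = (122.9 - 102.4)/(6*2.0524527) = 1.6647
Cpu = (122.9 - 115.86)/(3*2.0524527) = 1.1433
Cpl = (115.86 - 102.4)/(3*2.0524527) = 2.1860
Cpk = min(Cpu, Cpl) = 1.1433

1.1433


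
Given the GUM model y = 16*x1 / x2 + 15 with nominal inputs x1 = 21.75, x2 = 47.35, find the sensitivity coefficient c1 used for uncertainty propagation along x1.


y = 16*x1 / x2 + 15
dy/dx1 = 16/x2
Evaluate at x2 = 47.35: c1 = 16 / 47.35
c1 = 0.3379

0.3379


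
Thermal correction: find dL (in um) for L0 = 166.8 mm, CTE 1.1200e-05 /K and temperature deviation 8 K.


dL = L * alpha * dT
= 166.8 * 1.1200e-05 * 8
= 0.0149453 mm
dL_um = 0.0149453 * 1000 = 14.9453 um

14.9453


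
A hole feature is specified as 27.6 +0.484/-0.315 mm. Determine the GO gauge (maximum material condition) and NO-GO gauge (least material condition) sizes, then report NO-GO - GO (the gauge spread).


GO = nominal - lower_tol (smallest hole = maximum material condition)
GO = 27.6 - 0.315 = 27.285
NO-GO = nominal + upper_tol (largest hole = least material condition)
NO-GO = 27.6 + 0.484 = 28.084
spread = NO-GO - GO = 28.084 - 27.285 = 0.7990

0.7990


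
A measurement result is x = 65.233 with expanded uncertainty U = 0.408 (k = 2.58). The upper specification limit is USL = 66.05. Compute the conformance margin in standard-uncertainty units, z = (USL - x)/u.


u = U / k = 0.408 / 2.58 = 0.15813953
margin = |USL - x| = |66.05 - 65.233| = 0.817
z = margin / u = 0.817 / 0.15813953
z = 5.1663

5.1663


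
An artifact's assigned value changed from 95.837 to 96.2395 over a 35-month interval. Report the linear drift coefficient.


rate = (v2 - v1) / months
= (96.2395 - 95.837) / 35
= 0.4025 / 35
= 0.0115

0.0115


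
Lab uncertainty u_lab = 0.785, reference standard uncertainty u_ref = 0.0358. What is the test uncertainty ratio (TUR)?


TUR = u_lab / u_ref
= 0.785 / 0.0358
= 21.9274

21.9274


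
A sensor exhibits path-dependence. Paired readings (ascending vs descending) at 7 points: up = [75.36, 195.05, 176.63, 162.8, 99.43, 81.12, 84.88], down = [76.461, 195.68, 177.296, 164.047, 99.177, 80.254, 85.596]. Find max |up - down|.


|75.36 - 76.461| = 1.1010
|195.05 - 195.68| = 0.6300
|176.63 - 177.296| = 0.6660
|162.8 - 164.047| = 1.2470
|99.43 - 99.177| = 0.2530
|81.12 - 80.254| = 0.8660
|84.88 - 85.596| = 0.7160
hysteresis = max(diffs) = 1.2470

1.2470


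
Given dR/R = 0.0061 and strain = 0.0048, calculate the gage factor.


GF = (dR/R) / epsilon
= 0.0061 / 0.0048
= 1.2708

1.2708


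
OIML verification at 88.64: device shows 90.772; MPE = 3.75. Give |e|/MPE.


e = indication - reference = 90.772 - 88.64 = 2.1320
|e| = 2.1320
ratio = |e| / MPE = 2.1320 / 3.75
ratio = 0.5685

0.5685


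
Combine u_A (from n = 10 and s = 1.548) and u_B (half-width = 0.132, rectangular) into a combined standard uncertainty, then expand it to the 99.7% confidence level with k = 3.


u_A = s / sqrt(n) = 1.548 / sqrt(10) = 0.48952058
u_B = half_width / sqrt(3) = 0.132 / sqrt(3) = 0.076210236
uc = sqrt(u_A^2 + u_B^2) = sqrt(0.48952058^2 + 0.076210236^2) = 0.4954174
U = k * uc = 3 * 0.4954174
U = 1.4863

1.4863


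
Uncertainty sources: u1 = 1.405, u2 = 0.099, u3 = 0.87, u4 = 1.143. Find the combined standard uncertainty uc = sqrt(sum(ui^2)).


uc = sqrt(1.405^2 + 0.099^2 + 0.87^2 + 1.143^2)
uc = sqrt(4.047175)
uc = 2.0118

2.0118


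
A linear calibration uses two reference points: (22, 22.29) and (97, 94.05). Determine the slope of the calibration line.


slope = (y2 - y1) / (x2 - x1)
= (94.05 - 22.29) / (97 - 22)
= 71.7600 / 75
= 0.9568

0.9568


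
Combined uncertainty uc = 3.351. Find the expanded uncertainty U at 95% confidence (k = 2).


U = k * uc
U = 2 * 3.351
U = 6.7020

6.7020


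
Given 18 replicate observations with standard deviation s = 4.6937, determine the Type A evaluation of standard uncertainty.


u_A = s / sqrt(n)
u_A = 4.6937 / sqrt(18)
u_A = 4.6937 / 4.2426407
u_A = 1.1063

1.1063


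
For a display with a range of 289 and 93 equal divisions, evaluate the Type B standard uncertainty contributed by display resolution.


resolution = range / divisions
resolution = 289 / 93 = 3.1075269
u_res = resolution / (2*sqrt(3))
u_res = 3.1075269 / 3.4641016
u_res = 0.8971

0.8971


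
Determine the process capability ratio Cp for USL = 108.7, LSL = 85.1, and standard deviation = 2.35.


Cp = (USL - LSL) / (6 * sigma)
= (108.7 - 85.1) / (6 * 2.35)
= 23.6000 / 14.1000
= 1.6738

1.6738


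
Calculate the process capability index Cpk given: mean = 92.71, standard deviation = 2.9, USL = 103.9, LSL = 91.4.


Cpu = (USL - mean) / (3*sigma) = (103.9 - 92.71) / (3*2.9) = 1.2862
Cpl = (mean - LSL) / (3*sigma) = (92.71 - 91.4) / (3*2.9) = 0.1506
Cpk = min(Cpu, Cpl) = 0.1506

0.1506


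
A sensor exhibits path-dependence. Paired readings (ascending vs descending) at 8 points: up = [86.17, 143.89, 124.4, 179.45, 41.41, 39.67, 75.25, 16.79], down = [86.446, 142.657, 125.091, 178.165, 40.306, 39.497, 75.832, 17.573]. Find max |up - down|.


|86.17 - 86.446| = 0.2760
|143.89 - 142.657| = 1.2330
|124.4 - 125.091| = 0.6910
|179.45 - 178.165| = 1.2850
|41.41 - 40.306| = 1.1040
|39.67 - 39.497| = 0.1730
|75.25 - 75.832| = 0.5820
|16.79 - 17.573| = 0.7830
hysteresis = max(diffs) = 1.2850

1.2850


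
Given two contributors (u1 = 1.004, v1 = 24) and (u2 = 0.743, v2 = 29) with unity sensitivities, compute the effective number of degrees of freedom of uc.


uc = sqrt(u1^2 + u2^2) = sqrt(1.004^2 + 0.743^2) = 1.2490256
v_eff = uc^4 / (u1^4/v1 + u2^4/v2)
= 1.2490256^4 / (1.004^4/24 + 0.743^4/29)
= 2.4338026 / 0.052846244
v_eff = 46.0544

46.0544


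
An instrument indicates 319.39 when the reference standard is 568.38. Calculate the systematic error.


Systematic error = measured - true
= 319.39 - 568.38
= -248.9900

-248.9900


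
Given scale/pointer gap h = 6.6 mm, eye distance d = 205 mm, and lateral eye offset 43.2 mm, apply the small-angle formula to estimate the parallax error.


error = h * offset / d
= 6.6 * 43.2 / 205
= 1.3908

1.3908


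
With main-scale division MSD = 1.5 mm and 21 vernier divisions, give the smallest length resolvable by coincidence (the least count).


LC = MSD / n_div
= 1.5 / 21
= 0.0714

0.0714


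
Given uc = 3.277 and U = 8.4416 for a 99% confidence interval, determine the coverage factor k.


k = U / uc
k = 8.4416 / 3.277
k = 2.576

2.576


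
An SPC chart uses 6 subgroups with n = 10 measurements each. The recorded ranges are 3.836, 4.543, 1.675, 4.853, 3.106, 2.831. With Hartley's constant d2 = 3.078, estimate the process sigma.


R_bar = (3.836 + 4.543 + 1.675 + 4.853 + 3.106 + 2.831) / 6
R_bar = 20.844 / 6 = 3.474
sigma_hat = R_bar / d2 = 3.474 / 3.078 = 1.1287

1.1287


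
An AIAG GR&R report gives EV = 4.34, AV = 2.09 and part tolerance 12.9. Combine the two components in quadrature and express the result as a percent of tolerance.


GRR = sqrt(EV^2 + AV^2) = sqrt(4.34^2 + 2.09^2) = 4.8170219
%GRR = GRR / tol * 100 = 4.8170219 / 12.9 * 100
%GRR = 37.3413

37.3413


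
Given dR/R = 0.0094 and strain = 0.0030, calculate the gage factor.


GF = (dR/R) / epsilon
= 0.0094 / 0.0030
= 3.1333

3.1333


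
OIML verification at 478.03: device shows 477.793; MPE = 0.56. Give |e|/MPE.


e = indication - reference = 477.793 - 478.03 = -0.2370
|e| = 0.2370
ratio = |e| / MPE = 0.2370 / 0.56
ratio = 0.4232

0.4232


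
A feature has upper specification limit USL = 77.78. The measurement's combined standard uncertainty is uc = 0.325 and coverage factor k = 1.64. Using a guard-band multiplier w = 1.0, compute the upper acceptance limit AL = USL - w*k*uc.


U = k * uc = 1.64 * 0.325 = 0.533
guard band g = w * U = 1.0 * 0.533 = 0.533
AL = USL - g = 77.78 - 0.533
AL = 77.2470

77.2470


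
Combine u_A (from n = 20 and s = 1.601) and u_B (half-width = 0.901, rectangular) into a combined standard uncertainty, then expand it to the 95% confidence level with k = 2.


u_A = s / sqrt(n) = 1.601 / sqrt(20) = 0.35799448
u_B = half_width / sqrt(3) = 0.901 / sqrt(3) = 0.52019259
uc = sqrt(u_A^2 + u_B^2) = sqrt(0.35799448^2 + 0.52019259^2) = 0.63147476
U = k * uc = 2 * 0.63147476
U = 1.2629

1.2629


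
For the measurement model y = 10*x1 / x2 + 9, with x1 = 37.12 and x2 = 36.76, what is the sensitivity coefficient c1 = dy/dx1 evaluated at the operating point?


y = 10*x1 / x2 + 9
dy/dx1 = 10/x2
Evaluate at x2 = 36.76: c1 = 10 / 36.76
c1 = 0.2720

0.2720


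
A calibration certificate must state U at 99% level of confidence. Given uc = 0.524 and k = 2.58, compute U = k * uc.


U = k * uc
U = 2.58 * 0.524
U = 1.3519

1.3519


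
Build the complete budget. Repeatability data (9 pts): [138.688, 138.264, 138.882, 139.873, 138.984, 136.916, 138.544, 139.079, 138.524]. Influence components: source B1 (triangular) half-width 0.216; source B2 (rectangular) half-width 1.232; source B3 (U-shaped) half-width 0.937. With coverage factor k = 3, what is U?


mean = (138.688 + 138.264 + 138.882 + 139.873 + 138.984 + 136.916 + 138.544 + 139.079 + 138.524) / 9 = 138.6393333
s = sqrt(sum((x - mean)^2)/(n-1)) = 0.79281413
u_A = s / sqrt(n) = 0.79281413 / sqrt(9) = 0.26427138
u_B1 = 0.216 / sqrt(6) = 0.088181631
u_B2 = 1.232 / sqrt(3) = 0.71129553
u_B3 = 0.937 / sqrt(2) = 0.66255905
uc = sqrt(0.26427138^2 + 0.088181631^2 + 0.71129553^2 + 0.66255905^2) = 1.0112078
U = k * uc = 3 * 1.0112078
U = 3.0336

3.0336


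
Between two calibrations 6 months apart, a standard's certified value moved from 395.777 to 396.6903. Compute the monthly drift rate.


rate = (v2 - v1) / months
= (396.6903 - 395.777) / 6
= 0.9133 / 6
= 0.1522

0.1522


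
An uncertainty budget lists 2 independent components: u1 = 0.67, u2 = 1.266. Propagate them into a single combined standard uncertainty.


uc = sqrt(0.67^2 + 1.266^2)
uc = sqrt(2.051656)
uc = 1.4324

1.4324


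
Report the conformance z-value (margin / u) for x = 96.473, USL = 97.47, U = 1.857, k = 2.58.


u = U / k = 1.857 / 2.58 = 0.71976744
margin = |USL - x| = |97.47 - 96.473| = 0.997
z = margin / u = 0.997 / 0.71976744
z = 1.3852

1.3852


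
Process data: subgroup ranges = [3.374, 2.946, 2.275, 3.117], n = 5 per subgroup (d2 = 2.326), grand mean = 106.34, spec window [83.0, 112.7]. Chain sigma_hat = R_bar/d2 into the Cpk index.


R_bar = (3.374 + 2.946 + 2.275 + 3.117) / 4 = 2.928
sigma = R_bar / d2 = 2.928 / 2.326 = 1.2588134
Cp = (USL - LSL)/(6*sigma) = (112.7 - 83.0)/(6*1.2588134) = 3.9323
Cpu = (112.7 - 106.34)/(3*1.2588134) = 1.6841
Cpl = (106.34 - 83.0)/(3*1.2588134) = 6.1804
Cpk = min(Cpu, Cpl) = 1.6841

1.6841


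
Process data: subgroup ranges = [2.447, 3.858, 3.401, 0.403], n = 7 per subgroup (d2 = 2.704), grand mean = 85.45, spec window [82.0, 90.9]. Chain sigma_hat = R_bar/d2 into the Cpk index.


R_bar = (2.447 + 3.858 + 3.401 + 0.403) / 4 = 2.52725
sigma = R_bar / d2 = 2.52725 / 2.704 = 0.93463388
Cp = (USL - LSL)/(6*sigma) = (90.9 - 82.0)/(6*0.93463388) = 1.5871
Cpu = (90.9 - 85.45)/(3*0.93463388) = 1.9437
Cpl = (85.45 - 82.0)/(3*0.93463388) = 1.2304
Cpk = min(Cpu, Cpl) = 1.2304

1.2304


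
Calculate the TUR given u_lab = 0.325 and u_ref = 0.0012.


TUR = u_lab / u_ref
= 0.325 / 0.0012
= 270.8333

270.8333


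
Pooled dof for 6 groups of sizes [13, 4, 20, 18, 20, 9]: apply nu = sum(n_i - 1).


nu = sum_i (n_i - 1)
nu = ((13 - 1) + (4 - 1) + (20 - 1) + (18 - 1) + (20 - 1) + (9 - 1))
nu = 12 + 3 + 19 + 17 + 19 + 8
nu = 78

78


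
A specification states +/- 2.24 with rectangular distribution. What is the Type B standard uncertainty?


u_B = half_width / sqrt(3)
u_B = 2.24 / 1.7320508
u_B = 1.2933

1.2933


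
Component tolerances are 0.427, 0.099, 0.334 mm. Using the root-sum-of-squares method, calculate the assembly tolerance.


RSS = sqrt(0.427^2 + 0.099^2 + 0.334^2)
= sqrt(0.303686)
= 0.5511

0.5511


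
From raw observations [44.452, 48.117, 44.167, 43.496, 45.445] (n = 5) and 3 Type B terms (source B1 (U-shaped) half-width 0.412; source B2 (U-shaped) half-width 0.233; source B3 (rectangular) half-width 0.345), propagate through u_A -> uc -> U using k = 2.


mean = (44.452 + 48.117 + 44.167 + 43.496 + 45.445) / 5 = 45.1354
s = sqrt(sum((x - mean)^2)/(n-1)) = 1.8081937
u_A = s / sqrt(n) = 1.8081937 / sqrt(5) = 0.80864881
u_B1 = 0.412 / sqrt(2) = 0.29132799
u_B2 = 0.233 / sqrt(2) = 0.16475588
u_B3 = 0.345 / sqrt(3) = 0.19918584
uc = sqrt(0.80864881^2 + 0.29132799^2 + 0.16475588^2 + 0.19918584^2) = 0.89755467
U = k * uc = 2 * 0.89755467
U = 1.7951

1.7951


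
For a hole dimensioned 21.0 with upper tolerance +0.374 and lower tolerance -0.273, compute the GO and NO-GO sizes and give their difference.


GO = nominal - lower_tol (smallest hole = maximum material condition)
GO = 21.0 - 0.273 = 20.727
NO-GO = nominal + upper_tol (largest hole = least material condition)
NO-GO = 21.0 + 0.374 = 21.374
spread = NO-GO - GO = 21.374 - 20.727 = 0.6470

0.6470


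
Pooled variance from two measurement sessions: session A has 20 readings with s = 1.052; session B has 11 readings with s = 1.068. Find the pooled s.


s_p = sqrt(((n1-1)*s1^2 + (n2-1)*s2^2) / (n1+n2-2))
numerator = (20-1)*1.052^2 + (11-1)*1.068^2 = 21.027376 + 11.40624 = 32.433616
denominator = 20 + 11 - 2 = 29
s_p^2 = 32.433616 / 29 = 1.1184006
s_p = sqrt(1.1184006) = 1.0575

1.0575


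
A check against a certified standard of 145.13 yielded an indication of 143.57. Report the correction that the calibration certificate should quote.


Correction = standard - reading
= 145.13 - 143.57
= 1.5600

1.5600


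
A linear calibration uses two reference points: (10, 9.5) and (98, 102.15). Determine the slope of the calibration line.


slope = (y2 - y1) / (x2 - x1)
= (102.15 - 9.5) / (98 - 10)
= 92.6500 / 88
= 1.0528

1.0528


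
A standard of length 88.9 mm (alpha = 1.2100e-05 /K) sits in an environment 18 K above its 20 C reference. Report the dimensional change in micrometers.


dL = L * alpha * dT
= 88.9 * 1.2100e-05 * 18
= 0.0193624 mm
dL_um = 0.0193624 * 1000 = 19.3624 um

19.3624


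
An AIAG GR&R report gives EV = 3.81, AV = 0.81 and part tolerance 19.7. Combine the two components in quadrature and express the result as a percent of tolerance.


GRR = sqrt(EV^2 + AV^2) = sqrt(3.81^2 + 0.81^2) = 3.8951508
%GRR = GRR / tol * 100 = 3.8951508 / 19.7 * 100
%GRR = 19.7723

19.7723


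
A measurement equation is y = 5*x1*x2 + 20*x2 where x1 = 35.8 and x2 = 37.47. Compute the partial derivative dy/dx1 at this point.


y = 5*x1*x2 + 20*x2
dy/dx1 = 5*x2
Evaluate at x2 = 37.47: c1 = 5 * 37.47
c1 = 187.3500

187.3500


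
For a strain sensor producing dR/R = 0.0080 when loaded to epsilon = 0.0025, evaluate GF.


GF = (dR/R) / epsilon
= 0.0080 / 0.0025
= 3.2000

3.2000


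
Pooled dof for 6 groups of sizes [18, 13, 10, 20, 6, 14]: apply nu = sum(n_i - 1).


nu = sum_i (n_i - 1)
nu = ((18 - 1) + (13 - 1) + (10 - 1) + (20 - 1) + (6 - 1) + (14 - 1))
nu = 17 + 12 + 9 + 19 + 5 + 13
nu = 75

75


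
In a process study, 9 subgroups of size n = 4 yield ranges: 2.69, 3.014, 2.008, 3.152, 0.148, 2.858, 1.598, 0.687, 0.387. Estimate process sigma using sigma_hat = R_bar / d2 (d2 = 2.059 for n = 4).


R_bar = (2.69 + 3.014 + 2.008 + 3.152 + 0.148 + 2.858 + 1.598 + 0.687 + 0.387) / 9
R_bar = 16.542 / 9 = 1.838
sigma_hat = R_bar / d2 = 1.838 / 2.059 = 0.8927

0.8927


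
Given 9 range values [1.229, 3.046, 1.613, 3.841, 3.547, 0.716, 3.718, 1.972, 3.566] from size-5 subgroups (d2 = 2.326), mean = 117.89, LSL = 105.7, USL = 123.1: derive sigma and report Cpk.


R_bar = (1.229 + 3.046 + 1.613 + 3.841 + 3.547 + 0.716 + 3.718 + 1.972 + 3.566) / 9 = 2.5831111
sigma = R_bar / d2 = 2.5831111 / 2.326 = 1.1105379
Cp = (USL - LSL)/(6*sigma) = (123.1 - 105.7)/(6*1.1105379) = 2.6113
Cpu = (123.1 - 117.89)/(3*1.1105379) = 1.5638
Cpl = (117.89 - 105.7)/(3*1.1105379) = 3.6589
Cpk = min(Cpu, Cpl) = 1.5638

1.5638


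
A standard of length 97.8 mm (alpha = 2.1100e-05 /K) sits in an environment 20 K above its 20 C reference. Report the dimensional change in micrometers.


dL = L * alpha * dT
= 97.8 * 2.1100e-05 * 20
= 0.0412716 mm
dL_um = 0.0412716 * 1000 = 41.2716 um

41.2716


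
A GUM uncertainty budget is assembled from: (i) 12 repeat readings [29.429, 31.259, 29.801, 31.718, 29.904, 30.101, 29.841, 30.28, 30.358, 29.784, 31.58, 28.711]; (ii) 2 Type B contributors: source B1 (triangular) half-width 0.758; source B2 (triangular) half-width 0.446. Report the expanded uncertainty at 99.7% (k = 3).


mean = (29.429 + 31.259 + 29.801 + 31.718 + 29.904 + 30.101 + 29.841 + 30.28 + 30.358 + 29.784 + 31.58 + 28.711) / 12 = 30.2305
s = sqrt(sum((x - mean)^2)/(n-1)) = 0.89037903
u_A = s / sqrt(n) = 0.89037903 / sqrt(12) = 0.25703029
u_B1 = 0.758 / sqrt(6) = 0.3094522
u_B2 = 0.446 / sqrt(6) = 0.18207874
uc = sqrt(0.25703029^2 + 0.3094522^2 + 0.18207874^2) = 0.44156302
U = k * uc = 3 * 0.44156302
U = 1.3247

1.3247


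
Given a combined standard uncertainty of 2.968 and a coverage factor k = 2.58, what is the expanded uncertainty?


U = k * uc
U = 2.58 * 2.968
U = 7.6574

7.6574


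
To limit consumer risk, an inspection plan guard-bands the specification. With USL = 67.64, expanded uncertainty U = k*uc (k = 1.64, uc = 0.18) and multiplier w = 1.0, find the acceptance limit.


U = k * uc = 1.64 * 0.18 = 0.2952
guard band g = w * U = 1.0 * 0.2952 = 0.2952
AL = USL - g = 67.64 - 0.2952
AL = 67.3448

67.3448


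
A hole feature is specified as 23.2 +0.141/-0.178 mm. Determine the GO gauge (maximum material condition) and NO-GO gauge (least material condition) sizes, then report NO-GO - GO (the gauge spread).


GO = nominal - lower_tol (smallest hole = maximum material condition)
GO = 23.2 - 0.178 = 23.022
NO-GO = nominal + upper_tol (largest hole = least material condition)
NO-GO = 23.2 + 0.141 = 23.341
spread = NO-GO - GO = 23.341 - 23.022 = 0.3190

0.3190


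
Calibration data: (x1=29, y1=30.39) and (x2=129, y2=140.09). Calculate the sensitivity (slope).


slope = (y2 - y1) / (x2 - x1)
= (140.09 - 30.39) / (129 - 29)
= 109.7000 / 100
= 1.0970

1.0970


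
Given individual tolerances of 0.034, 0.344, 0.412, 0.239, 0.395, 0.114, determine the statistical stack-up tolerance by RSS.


RSS = sqrt(0.034^2 + 0.344^2 + 0.412^2 + 0.239^2 + 0.395^2 + 0.114^2)
= sqrt(0.515378)
= 0.7179

0.7179


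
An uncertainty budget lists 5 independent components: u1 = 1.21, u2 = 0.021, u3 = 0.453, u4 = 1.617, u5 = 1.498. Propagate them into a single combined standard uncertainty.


uc = sqrt(1.21^2 + 0.021^2 + 0.453^2 + 1.617^2 + 1.498^2)
uc = sqrt(6.528443)
uc = 2.5551

2.5551


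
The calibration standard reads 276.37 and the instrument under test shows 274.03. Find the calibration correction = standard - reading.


Correction = standard - reading
= 276.37 - 274.03
= 2.3400

2.3400


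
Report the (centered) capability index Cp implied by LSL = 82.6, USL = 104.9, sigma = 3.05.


Cp = (USL - LSL) / (6 * sigma)
= (104.9 - 82.6) / (6 * 3.05)
= 22.3000 / 18.3000
= 1.2186

1.2186


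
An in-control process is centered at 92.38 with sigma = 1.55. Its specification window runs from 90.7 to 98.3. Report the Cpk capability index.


Cpu = (USL - mean) / (3*sigma) = (98.3 - 92.38) / (3*1.55) = 1.2731
Cpl = (mean - LSL) / (3*sigma) = (92.38 - 90.7) / (3*1.55) = 0.3613
Cpk = min(Cpu, Cpl) = 0.3613

0.3613


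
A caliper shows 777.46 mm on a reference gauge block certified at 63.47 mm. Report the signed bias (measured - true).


Systematic error = measured - true
= 777.46 - 63.47
= 713.9900

713.9900


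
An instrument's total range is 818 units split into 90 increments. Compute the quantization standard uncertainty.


resolution = range / divisions
resolution = 818 / 90 = 9.0888889
u_res = resolution / (2*sqrt(3))
u_res = 9.0888889 / 3.4641016
u_res = 2.6237

2.6237


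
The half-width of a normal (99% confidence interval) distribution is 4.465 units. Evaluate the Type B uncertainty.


u_B = half_width / 2.576
u_B = 4.465 / 2.576
u_B = 1.7333

1.7333


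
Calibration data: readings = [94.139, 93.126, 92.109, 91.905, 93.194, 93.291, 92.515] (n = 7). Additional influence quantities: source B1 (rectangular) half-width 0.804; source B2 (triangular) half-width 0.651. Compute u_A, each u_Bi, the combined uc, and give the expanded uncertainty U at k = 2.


mean = (94.139 + 93.126 + 92.109 + 91.905 + 93.194 + 93.291 + 92.515) / 7 = 92.897
s = sqrt(sum((x - mean)^2)/(n-1)) = 0.77345351
u_A = s / sqrt(n) = 0.77345351 / sqrt(7) = 0.29233795
u_B1 = 0.804 / sqrt(3) = 0.46418962
u_B2 = 0.651 / sqrt(6) = 0.26576964
uc = sqrt(0.29233795^2 + 0.46418962^2 + 0.26576964^2) = 0.60956294
U = k * uc = 2 * 0.60956294
U = 1.2191

1.2191
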